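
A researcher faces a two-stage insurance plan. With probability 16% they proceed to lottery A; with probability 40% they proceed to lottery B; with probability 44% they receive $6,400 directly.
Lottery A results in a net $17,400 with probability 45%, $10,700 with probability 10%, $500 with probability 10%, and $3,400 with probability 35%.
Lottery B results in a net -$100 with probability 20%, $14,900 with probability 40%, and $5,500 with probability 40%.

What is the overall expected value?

EV(A) = 0.45 × 17400 + 0.1 × 10700 + 0.1 × 500 + 0.35 × 3400 = 7830 + 1070 + 50 + 1190 = 10140
EV(B) = 0.2 × (-100) + 0.4 × 14900 + 0.4 × 5500 = -20 + 5960 + 2200 = 8140
Branch C: 6400 (certain)
Overall = 0.16 × 10140 + 0.4 × 8140 + 0.44 × 6400 = 1622.4 + 3256 + 2816 = 7694.4

$7,694.40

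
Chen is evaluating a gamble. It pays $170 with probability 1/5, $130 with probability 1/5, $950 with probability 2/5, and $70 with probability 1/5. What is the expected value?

EV = 1/5 × 170 + 1/5 × 130 + 2/5 × 950 + 1/5 × 70 = 34 + 26 + 380 + 14 = 454

$454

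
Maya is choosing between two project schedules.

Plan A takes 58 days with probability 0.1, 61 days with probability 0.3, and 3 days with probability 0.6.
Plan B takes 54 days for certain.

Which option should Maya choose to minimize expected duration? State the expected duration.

Plan A (25.9 days)

Plan A = 0.1 × 58 + 0.3 × 61 + 0.6 × 3 = 5.8 + 18.3 + 1.8 = 25.9
Plan B: 54 (certain)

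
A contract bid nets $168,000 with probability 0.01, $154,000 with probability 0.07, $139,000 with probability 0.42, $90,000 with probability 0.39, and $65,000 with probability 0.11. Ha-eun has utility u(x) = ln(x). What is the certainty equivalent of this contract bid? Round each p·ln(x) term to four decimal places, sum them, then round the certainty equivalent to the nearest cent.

E[u] = 0.01·ln(168000) + 0.07·ln(154000) + 0.42·ln(139000) + 0.39·ln(90000) + 0.11·ln(65000) = 0.1203 + 0.8361 + 4.9737 + 4.4490 + 1.2190 = 11.5981
CE = e^11.5981 ≈ 108890.71

$108,890.71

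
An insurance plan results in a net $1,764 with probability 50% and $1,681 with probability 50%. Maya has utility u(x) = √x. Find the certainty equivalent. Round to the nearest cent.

E[u] = 0.5·√1764 + 0.5·√1681 = 0.5·42 + 0.5·41 = 41.5
CE = (41.5)² = 1722.25

$1,722.25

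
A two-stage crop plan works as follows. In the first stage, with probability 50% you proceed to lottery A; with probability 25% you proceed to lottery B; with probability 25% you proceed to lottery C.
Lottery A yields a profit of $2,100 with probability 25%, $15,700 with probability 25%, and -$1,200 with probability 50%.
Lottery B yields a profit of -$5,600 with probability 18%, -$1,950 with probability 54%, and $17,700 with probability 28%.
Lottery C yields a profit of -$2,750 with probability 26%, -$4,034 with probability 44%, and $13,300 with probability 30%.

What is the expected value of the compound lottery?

EV(A) = 0.25 × 2100 + 0.25 × 15700 + 0.5 × (-1200) = 525 + 3925 − 600 = 3850
EV(B) = 0.18 × (-5600) + 0.54 × (-1950) + 0.28 × 17700 = -1008 − 1053 + 4956 = 2895
EV(C) = 0.26 × (-2750) + 0.44 × (-4034) + 0.3 × 13300 = -715 − 1774.96 + 3990 = 1500.04
Overall = 0.5 × 3850 + 0.25 × 2895 + 0.25 × 1500.04 = 1925 + 723.75 + 375.01 = 3023.76

$3,023.76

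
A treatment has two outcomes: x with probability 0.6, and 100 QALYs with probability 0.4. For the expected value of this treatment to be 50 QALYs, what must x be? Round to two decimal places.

0.6·x + 0.4·100 = 50
0.6·x = 50 − 40 = 10
x = 10 / 0.6 = 16.6667

x = 16.67 QALYs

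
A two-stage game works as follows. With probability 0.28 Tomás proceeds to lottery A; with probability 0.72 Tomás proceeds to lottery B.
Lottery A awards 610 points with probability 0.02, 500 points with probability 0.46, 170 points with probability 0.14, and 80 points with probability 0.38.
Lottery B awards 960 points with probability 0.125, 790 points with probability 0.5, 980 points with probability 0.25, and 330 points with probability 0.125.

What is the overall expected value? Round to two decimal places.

659.89 points

EV(A) = 0.02 × 610 + 0.46 × 500 + 0.14 × 170 + 0.38 × 80 = 12.2 + 230 + 23.8 + 30.4 = 296.4
EV(B) = 0.125 × 960 + 0.5 × 790 + 0.25 × 980 + 0.125 × 330 = 120 + 395 + 245 + 41.25 = 801.25
Overall = 0.28 × 296.4 + 0.72 × 801.25 = 82.992 + 576.9 = 659.892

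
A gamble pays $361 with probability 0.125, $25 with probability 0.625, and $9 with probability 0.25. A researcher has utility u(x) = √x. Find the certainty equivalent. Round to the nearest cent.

$39.06

E[u] = 0.125·√361 + 0.625·√25 + 0.25·√9 = 0.125·19 + 0.625·5 + 0.25·3 = 6.25
CE = (6.25)² = 39.0625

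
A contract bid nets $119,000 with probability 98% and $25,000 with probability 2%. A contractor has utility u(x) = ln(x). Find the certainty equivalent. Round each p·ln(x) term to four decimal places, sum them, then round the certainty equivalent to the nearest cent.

E[u] = 0.98·ln(119000) + 0.02·ln(25000) = 11.4531 + 0.2025 = 11.6556
CE = e^11.6556 ≈ 115335.44

$115,335.44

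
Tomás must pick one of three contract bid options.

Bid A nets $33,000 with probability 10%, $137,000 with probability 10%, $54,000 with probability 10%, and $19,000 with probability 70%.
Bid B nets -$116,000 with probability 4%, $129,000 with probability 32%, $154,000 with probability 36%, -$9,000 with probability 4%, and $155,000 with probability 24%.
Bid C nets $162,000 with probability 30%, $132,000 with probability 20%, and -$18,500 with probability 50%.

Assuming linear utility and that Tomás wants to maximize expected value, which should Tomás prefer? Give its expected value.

Bid B ($128,920)

Bid A = 0.1 × 33000 + 0.1 × 137000 + 0.1 × 54000 + 0.7 × 19000 = 3300 + 13700 + 5400 + 13300 = 35700
Bid B = 0.04 × (-116000) + 0.32 × 129000 + 0.36 × 154000 + 0.04 × (-9000) + 0.24 × 155000 = -4640 + 41280 + 55440 − 360 + 37200 = 128920
Bid C = 0.3 × 162000 + 0.2 × 132000 + 0.5 × (-18500) = 48600 + 26400 − 9250 = 65750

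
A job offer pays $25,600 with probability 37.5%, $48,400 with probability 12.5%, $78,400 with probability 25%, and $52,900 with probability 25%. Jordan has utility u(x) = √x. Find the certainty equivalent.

$46,225

E[u] = 0.375·√25600 + 0.125·√48400 + 0.25·√78400 + 0.25·√52900 = 0.375·160 + 0.125·220 + 0.25·280 + 0.25·230 = 215
CE = (215)² = 46225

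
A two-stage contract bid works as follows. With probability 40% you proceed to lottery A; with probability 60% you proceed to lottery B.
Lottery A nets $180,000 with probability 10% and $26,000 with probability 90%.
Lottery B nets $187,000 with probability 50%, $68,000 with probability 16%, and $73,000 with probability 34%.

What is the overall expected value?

$94,080

EV(A) = 0.1 × 180000 + 0.9 × 26000 = 18000 + 23400 = 41400
EV(B) = 0.5 × 187000 + 0.16 × 68000 + 0.34 × 73000 = 93500 + 10880 + 24820 = 129200
Overall = 0.4 × 41400 + 0.6 × 129200 = 16560 + 77520 = 94080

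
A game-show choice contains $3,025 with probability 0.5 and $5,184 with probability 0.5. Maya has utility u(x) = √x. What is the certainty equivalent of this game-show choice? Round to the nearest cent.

$4,032.25

E[u] = 0.5·√3025 + 0.5·√5184 = 0.5·55 + 0.5·72 = 63.5
CE = (63.5)² = 4032.25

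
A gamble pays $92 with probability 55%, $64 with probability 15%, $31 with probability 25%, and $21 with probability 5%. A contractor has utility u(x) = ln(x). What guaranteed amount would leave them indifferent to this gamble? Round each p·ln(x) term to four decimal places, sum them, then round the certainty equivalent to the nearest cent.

$61.65

E[u] = 0.55·ln(92) + 0.15·ln(64) + 0.25·ln(31) + 0.05·ln(21) = 2.4870 + 0.6238 + 0.8585 + 0.1522 = 4.1215
CE = e^4.1215 ≈ 61.65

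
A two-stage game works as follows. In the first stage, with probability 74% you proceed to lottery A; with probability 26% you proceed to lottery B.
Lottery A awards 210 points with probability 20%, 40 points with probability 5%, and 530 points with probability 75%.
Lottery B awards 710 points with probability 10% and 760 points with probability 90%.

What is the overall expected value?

EV(A) = 0.2 × 210 + 0.05 × 40 + 0.75 × 530 = 42 + 2 + 397.5 = 441.5
EV(B) = 0.1 × 710 + 0.9 × 760 = 71 + 684 = 755
Overall = 0.74 × 441.5 + 0.26 × 755 = 326.71 + 196.3 = 523.01

523.01 points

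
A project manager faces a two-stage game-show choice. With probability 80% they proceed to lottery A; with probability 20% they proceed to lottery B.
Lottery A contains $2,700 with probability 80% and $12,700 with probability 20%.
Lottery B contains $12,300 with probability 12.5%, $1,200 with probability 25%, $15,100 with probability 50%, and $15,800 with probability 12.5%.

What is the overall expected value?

$6,032.50

EV(A) = 0.8 × 2700 + 0.2 × 12700 = 2160 + 2540 = 4700
EV(B) = 0.125 × 12300 + 0.25 × 1200 + 0.5 × 15100 + 0.125 × 15800 = 1537.5 + 300 + 7550 + 1975 = 11362.5
Overall = 0.8 × 4700 + 0.2 × 11362.5 = 3760 + 2272.5 = 6032.5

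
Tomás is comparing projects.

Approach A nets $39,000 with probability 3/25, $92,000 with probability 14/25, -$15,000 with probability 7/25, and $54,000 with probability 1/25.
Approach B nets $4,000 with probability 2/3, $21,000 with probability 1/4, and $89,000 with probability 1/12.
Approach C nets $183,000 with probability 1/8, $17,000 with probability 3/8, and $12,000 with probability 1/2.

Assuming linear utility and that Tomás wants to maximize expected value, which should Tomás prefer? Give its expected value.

Approach A ($54,160)

Approach A = 3/25 × 39000 + 14/25 × 92000 + 7/25 × (-15000) + 1/25 × 54000 = 4680 + 51520 − 4200 + 2160 = 54160
Approach B = 2/3 × 4000 + 1/4 × 21000 + 1/12 × 89000 = 2666.6667 + 5250 + 7416.6667 = 15333.3333
Approach C = 1/8 × 183000 + 3/8 × 17000 + 1/2 × 12000 = 22875 + 6375 + 6000 = 35250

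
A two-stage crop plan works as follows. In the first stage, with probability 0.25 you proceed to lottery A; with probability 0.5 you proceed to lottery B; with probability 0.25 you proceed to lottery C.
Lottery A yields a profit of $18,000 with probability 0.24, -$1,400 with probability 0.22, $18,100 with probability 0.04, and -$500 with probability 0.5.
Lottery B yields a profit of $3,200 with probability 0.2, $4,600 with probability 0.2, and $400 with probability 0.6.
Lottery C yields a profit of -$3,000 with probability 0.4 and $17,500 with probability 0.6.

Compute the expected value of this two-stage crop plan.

$4,346.50

EV(A) = 0.24 × 18000 + 0.22 × (-1400) + 0.04 × 18100 + 0.5 × (-500) = 4320 − 308 + 724 − 250 = 4486
EV(B) = 0.2 × 3200 + 0.2 × 4600 + 0.6 × 400 = 640 + 920 + 240 = 1800
EV(C) = 0.4 × (-3000) + 0.6 × 17500 = -1200 + 10500 = 9300
Overall = 0.25 × 4486 + 0.5 × 1800 + 0.25 × 9300 = 1121.5 + 900 + 2325 = 4346.5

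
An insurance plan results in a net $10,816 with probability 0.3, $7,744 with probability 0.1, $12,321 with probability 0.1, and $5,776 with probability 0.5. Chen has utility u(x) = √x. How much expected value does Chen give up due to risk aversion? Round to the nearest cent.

E[u] = 0.3·√10816 + 0.1·√7744 + 0.1·√12321 + 0.5·√5776 = 0.3·104 + 0.1·88 + 0.1·111 + 0.5·76 = 89.1
CE = (89.1)² = 7938.81
Risk premium = EV − CE = 8139.3 − 7938.81 = 200.49

$200.49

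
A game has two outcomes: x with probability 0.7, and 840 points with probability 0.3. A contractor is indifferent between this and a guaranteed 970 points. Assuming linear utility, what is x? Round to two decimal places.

0.7·x + 0.3·840 = 970
0.7·x = 970 − 252 = 718
x = 718 / 0.7 = 1025.7143

x = 1025.71 points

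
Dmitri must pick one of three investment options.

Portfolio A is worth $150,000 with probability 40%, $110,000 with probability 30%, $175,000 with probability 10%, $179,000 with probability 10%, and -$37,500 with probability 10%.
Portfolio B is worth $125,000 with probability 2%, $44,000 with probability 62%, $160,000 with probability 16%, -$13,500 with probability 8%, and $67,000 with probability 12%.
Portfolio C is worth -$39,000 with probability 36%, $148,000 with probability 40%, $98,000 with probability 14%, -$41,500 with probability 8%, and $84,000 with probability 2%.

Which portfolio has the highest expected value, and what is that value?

Portfolio A = 0.4 × 150000 + 0.3 × 110000 + 0.1 × 175000 + 0.1 × 179000 + 0.1 × (-37500) = 60000 + 33000 + 17500 + 17900 − 3750 = 124650
Portfolio B = 0.02 × 125000 + 0.62 × 44000 + 0.16 × 160000 + 0.08 × (-13500) + 0.12 × 67000 = 2500 + 27280 + 25600 − 1080 + 8040 = 62340
Portfolio C = 0.36 × (-39000) + 0.4 × 148000 + 0.14 × 98000 + 0.08 × (-41500) + 0.02 × 84000 = -14040 + 59200 + 13720 − 3320 + 1680 = 57240

Portfolio A ($124,650)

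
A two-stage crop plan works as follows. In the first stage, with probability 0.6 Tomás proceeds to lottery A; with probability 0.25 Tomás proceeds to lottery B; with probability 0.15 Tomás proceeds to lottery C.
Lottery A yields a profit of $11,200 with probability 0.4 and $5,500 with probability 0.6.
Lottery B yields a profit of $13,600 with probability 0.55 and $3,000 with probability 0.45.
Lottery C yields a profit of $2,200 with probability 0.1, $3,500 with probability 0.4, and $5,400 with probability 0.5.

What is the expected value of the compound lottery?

EV(A) = 0.4 × 11200 + 0.6 × 5500 = 4480 + 3300 = 7780
EV(B) = 0.55 × 13600 + 0.45 × 3000 = 7480 + 1350 = 8830
EV(C) = 0.1 × 2200 + 0.4 × 3500 + 0.5 × 5400 = 220 + 1400 + 2700 = 4320
Overall = 0.6 × 7780 + 0.25 × 8830 + 0.15 × 4320 = 4668 + 2207.5 + 648 = 7523.5

$7,523.50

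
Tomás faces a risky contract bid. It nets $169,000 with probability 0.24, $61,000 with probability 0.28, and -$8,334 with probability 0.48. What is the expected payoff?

$53,639.68

EV = 0.24 × 169000 + 0.28 × 61000 + 0.48 × (-8334) = 40560 + 17080 − 4000.32 = 53639.68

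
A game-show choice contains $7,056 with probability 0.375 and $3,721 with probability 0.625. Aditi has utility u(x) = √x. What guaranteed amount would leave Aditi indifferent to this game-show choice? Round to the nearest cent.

$4,847.64

E[u] = 0.375·√7056 + 0.625·√3721 = 0.375·84 + 0.625·61 = 69.625
CE = (69.625)² = 4847.640625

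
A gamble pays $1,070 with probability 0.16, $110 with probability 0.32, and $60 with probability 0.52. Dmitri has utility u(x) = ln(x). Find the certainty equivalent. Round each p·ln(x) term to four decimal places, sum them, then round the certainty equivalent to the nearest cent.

E[u] = 0.16·ln(1070) + 0.32·ln(110) + 0.52·ln(60) = 1.1161 + 1.5042 + 2.1291 = 4.7494
CE = e^4.7494 ≈ 115.51

$115.51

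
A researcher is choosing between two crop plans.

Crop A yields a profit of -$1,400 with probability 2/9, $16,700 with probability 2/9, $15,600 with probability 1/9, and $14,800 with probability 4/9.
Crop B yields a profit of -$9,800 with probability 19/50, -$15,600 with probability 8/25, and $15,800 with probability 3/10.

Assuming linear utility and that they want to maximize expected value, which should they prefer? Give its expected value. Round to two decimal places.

Crop A ($11,711.11)

Crop A = 2/9 × (-1400) + 2/9 × 16700 + 1/9 × 15600 + 4/9 × 14800 = -311.1111 + 3711.1111 + 1733.3333 + 6577.7778 = 11711.1111
Crop B = 19/50 × (-9800) + 8/25 × (-15600) + 3/10 × 15800 = -3724 − 4992 + 4740 = -3976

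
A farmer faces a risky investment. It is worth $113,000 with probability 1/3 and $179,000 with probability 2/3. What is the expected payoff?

EV = 1/3 × 113000 + 2/3 × 179000 = 37666.6667 + 119333.3333 = 157000

$157,000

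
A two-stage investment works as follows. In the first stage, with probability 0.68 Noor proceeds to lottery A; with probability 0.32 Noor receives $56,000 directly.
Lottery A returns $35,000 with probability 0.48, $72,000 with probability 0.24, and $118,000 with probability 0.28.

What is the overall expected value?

EV(A) = 0.48 × 35000 + 0.24 × 72000 + 0.28 × 118000 = 16800 + 17280 + 33040 = 67120
Branch B: 56000 (certain)
Overall = 0.68 × 67120 + 0.32 × 56000 = 45641.6 + 17920 = 63561.6

$63,561.60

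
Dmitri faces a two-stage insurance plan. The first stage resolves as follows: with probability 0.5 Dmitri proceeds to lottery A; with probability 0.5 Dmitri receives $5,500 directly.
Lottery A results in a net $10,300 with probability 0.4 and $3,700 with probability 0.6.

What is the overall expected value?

$5,920

EV(A) = 0.4 × 10300 + 0.6 × 3700 = 4120 + 2220 = 6340
Branch B: 5500 (certain)
Overall = 0.5 × 6340 + 0.5 × 5500 = 3170 + 2750 = 5920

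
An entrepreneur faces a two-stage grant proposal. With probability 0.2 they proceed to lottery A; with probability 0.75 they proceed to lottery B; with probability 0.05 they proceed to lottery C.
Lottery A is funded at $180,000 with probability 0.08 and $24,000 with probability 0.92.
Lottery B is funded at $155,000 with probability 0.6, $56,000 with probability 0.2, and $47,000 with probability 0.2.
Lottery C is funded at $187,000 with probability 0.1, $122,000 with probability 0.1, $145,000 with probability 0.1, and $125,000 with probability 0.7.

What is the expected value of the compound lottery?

$99,141

EV(A) = 0.08 × 180000 + 0.92 × 24000 = 14400 + 22080 = 36480
EV(B) = 0.6 × 155000 + 0.2 × 56000 + 0.2 × 47000 = 93000 + 11200 + 9400 = 113600
EV(C) = 0.1 × 187000 + 0.1 × 122000 + 0.1 × 145000 + 0.7 × 125000 = 18700 + 12200 + 14500 + 87500 = 132900
Overall = 0.2 × 36480 + 0.75 × 113600 + 0.05 × 132900 = 7296 + 85200 + 6645 = 99141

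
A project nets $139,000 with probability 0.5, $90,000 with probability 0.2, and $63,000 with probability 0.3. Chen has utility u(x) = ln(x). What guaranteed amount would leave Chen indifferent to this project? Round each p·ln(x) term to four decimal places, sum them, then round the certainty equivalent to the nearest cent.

E[u] = 0.5·ln(139000) + 0.2·ln(90000) + 0.3·ln(63000) = 5.9211 + 2.2815 + 3.3153 = 11.5179
CE = e^11.5179 ≈ 100498.69

$100,498.69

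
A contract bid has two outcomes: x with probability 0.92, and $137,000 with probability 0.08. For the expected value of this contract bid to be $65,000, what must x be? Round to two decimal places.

0.92·x + 0.08·137000 = 65000
0.92·x = 65000 − 10960 = 54040
x = 54040 / 0.92 = 58739.1304

x = $58,739.13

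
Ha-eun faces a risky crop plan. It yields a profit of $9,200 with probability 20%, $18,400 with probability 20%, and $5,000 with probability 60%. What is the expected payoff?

$8,520

EV = 0.2 × 9200 + 0.2 × 18400 + 0.6 × 5000 = 1840 + 3680 + 3000 = 8520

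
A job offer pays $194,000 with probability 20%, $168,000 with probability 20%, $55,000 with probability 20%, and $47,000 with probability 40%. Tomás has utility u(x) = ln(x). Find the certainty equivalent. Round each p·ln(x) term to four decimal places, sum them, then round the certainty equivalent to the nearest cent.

E[u] = 0.2·ln(194000) + 0.2·ln(168000) + 0.2·ln(55000) + 0.4·ln(47000) = 2.4351 + 2.4063 + 2.1830 + 4.3032 = 11.3276
CE = e^11.3276 ≈ 83083.38

$83,083.38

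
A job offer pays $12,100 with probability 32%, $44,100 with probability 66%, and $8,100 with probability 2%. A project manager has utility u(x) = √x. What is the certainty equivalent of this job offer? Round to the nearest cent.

$30,835.36

E[u] = 0.32·√12100 + 0.66·√44100 + 0.02·√8100 = 0.32·110 + 0.66·210 + 0.02·90 = 175.6
CE = (175.6)² = 30835.36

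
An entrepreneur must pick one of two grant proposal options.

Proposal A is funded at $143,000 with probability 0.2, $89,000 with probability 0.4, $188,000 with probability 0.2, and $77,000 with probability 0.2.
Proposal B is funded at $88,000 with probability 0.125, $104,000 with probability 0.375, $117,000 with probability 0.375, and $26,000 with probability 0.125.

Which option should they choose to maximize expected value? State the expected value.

Proposal A = 0.2 × 143000 + 0.4 × 89000 + 0.2 × 188000 + 0.2 × 77000 = 28600 + 35600 + 37600 + 15400 = 117200
Proposal B = 0.125 × 88000 + 0.375 × 104000 + 0.375 × 117000 + 0.125 × 26000 = 11000 + 39000 + 43875 + 3250 = 97125

Proposal A ($117,200)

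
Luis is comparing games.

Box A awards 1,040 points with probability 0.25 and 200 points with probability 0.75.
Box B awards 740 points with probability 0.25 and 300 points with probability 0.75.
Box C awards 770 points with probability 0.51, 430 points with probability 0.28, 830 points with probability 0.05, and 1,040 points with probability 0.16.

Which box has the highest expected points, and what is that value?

Box C (721 points)

Box A = 0.25 × 1040 + 0.75 × 200 = 260 + 150 = 410
Box B = 0.25 × 740 + 0.75 × 300 = 185 + 225 = 410
Box C = 0.51 × 770 + 0.28 × 430 + 0.05 × 830 + 0.16 × 1040 = 392.7 + 120.4 + 41.5 + 166.4 = 721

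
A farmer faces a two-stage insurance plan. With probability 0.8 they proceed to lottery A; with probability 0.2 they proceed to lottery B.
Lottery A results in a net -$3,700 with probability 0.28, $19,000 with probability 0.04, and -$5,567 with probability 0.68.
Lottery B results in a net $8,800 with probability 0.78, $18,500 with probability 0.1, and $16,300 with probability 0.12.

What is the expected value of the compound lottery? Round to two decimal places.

EV(A) = 0.28 × (-3700) + 0.04 × 19000 + 0.68 × (-5567) = -1036 + 760 − 3785.56 = -4061.56
EV(B) = 0.78 × 8800 + 0.1 × 18500 + 0.12 × 16300 = 6864 + 1850 + 1956 = 10670
Overall = 0.8 × (-4061.56) + 0.2 × 10670 = -3249.248 + 2134 = -1115.248

-$1,115.25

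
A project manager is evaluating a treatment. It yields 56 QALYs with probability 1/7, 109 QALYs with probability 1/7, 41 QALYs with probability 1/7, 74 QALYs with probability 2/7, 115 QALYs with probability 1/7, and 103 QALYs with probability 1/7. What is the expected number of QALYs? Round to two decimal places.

81.71 QALYs

EV = 1/7 × 56 + 1/7 × 109 + 1/7 × 41 + 2/7 × 74 + 1/7 × 115 + 1/7 × 103 = 8 + 15.5714 + 5.8571 + 21.1429 + 16.4286 + 14.7143 = 81.7143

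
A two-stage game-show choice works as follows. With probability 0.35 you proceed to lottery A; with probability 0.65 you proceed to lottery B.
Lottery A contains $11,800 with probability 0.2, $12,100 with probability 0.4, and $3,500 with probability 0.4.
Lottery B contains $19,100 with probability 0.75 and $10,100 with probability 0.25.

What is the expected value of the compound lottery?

EV(A) = 0.2 × 11800 + 0.4 × 12100 + 0.4 × 3500 = 2360 + 4840 + 1400 = 8600
EV(B) = 0.75 × 19100 + 0.25 × 10100 = 14325 + 2525 = 16850
Overall = 0.35 × 8600 + 0.65 × 16850 = 3010 + 10952.5 = 13962.5

$13,962.50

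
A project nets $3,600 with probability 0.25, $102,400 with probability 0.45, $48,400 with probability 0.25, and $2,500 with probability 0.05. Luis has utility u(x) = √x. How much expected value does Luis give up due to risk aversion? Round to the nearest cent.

$12,332.75

E[u] = 0.25·√3600 + 0.45·√102400 + 0.25·√48400 + 0.05·√2500 = 0.25·60 + 0.45·320 + 0.25·220 + 0.05·50 = 216.5
CE = (216.5)² = 46872.25
Risk premium = EV − CE = 59205 − 46872.25 = 12332.75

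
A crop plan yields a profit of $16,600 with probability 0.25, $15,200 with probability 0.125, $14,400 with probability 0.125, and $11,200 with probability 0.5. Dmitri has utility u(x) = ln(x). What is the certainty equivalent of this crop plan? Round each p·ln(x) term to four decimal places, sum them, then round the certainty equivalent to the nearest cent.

$13,247.98

E[u] = 0.25·ln(16600) + 0.125·ln(15200) + 0.125·ln(14400) + 0.5·ln(11200) = 2.4293 + 1.2036 + 1.1969 + 4.6618 = 9.4916
CE = e^9.4916 ≈ 13247.98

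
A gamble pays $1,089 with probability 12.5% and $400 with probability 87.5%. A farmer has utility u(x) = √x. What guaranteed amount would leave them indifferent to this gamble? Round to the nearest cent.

$467.64

E[u] = 0.125·√1089 + 0.875·√400 = 0.125·33 + 0.875·20 = 21.625
CE = (21.625)² = 467.640625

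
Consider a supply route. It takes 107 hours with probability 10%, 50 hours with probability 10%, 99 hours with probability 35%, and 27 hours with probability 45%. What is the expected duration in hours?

62.5 hours

EV = 0.1 × 107 + 0.1 × 50 + 0.35 × 99 + 0.45 × 27 = 10.7 + 5 + 34.65 + 12.15 = 62.5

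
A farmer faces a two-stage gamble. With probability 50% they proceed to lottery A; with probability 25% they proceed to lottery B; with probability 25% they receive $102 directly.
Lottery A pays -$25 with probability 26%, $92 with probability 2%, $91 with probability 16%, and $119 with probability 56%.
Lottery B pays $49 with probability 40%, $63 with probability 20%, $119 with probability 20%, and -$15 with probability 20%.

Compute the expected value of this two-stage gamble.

EV(A) = 0.26 × (-25) + 0.02 × 92 + 0.16 × 91 + 0.56 × 119 = -6.5 + 1.84 + 14.56 + 66.64 = 76.54
EV(B) = 0.4 × 49 + 0.2 × 63 + 0.2 × 119 + 0.2 × (-15) = 19.6 + 12.6 + 23.8 − 3 = 53
Branch C: 102 (certain)
Overall = 0.5 × 76.54 + 0.25 × 53 + 0.25 × 102 = 38.27 + 13.25 + 25.5 = 77.02

$77.02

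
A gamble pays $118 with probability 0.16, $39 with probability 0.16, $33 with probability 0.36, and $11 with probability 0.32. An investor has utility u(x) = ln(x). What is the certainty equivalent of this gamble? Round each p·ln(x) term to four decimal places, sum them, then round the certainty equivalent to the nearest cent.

E[u] = 0.16·ln(118) + 0.16·ln(39) + 0.36·ln(33) + 0.32·ln(11) = 0.7633 + 0.5862 + 1.2587 + 0.7673 = 3.3755
CE = e^3.3755 ≈ 29.24

$29.24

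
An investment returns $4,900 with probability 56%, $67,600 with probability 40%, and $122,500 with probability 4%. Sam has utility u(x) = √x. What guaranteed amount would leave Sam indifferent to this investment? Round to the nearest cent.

E[u] = 0.56·√4900 + 0.4·√67600 + 0.04·√122500 = 0.56·70 + 0.4·260 + 0.04·350 = 157.2
CE = (157.2)² = 24711.84

$24,711.84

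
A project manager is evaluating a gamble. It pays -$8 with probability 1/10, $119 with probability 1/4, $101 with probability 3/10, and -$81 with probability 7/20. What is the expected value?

$30.90

EV = 1/10 × (-8) + 1/4 × 119 + 3/10 × 101 + 7/20 × (-81) = -0.8 + 29.75 + 30.3 − 28.35 = 30.9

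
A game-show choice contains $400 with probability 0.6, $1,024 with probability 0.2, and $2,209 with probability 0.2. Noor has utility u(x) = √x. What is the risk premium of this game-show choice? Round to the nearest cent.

$113.76

E[u] = 0.6·√400 + 0.2·√1024 + 0.2·√2209 = 0.6·20 + 0.2·32 + 0.2·47 = 27.8
CE = (27.8)² = 772.84
Risk premium = EV − CE = 886.6 − 772.84 = 113.76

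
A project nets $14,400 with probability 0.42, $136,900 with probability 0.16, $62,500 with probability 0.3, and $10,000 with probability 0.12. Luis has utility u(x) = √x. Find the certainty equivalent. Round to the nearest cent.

E[u] = 0.42·√14400 + 0.16·√136900 + 0.3·√62500 + 0.12·√10000 = 0.42·120 + 0.16·370 + 0.3·250 + 0.12·100 = 196.6
CE = (196.6)² = 38651.56

$38,651.56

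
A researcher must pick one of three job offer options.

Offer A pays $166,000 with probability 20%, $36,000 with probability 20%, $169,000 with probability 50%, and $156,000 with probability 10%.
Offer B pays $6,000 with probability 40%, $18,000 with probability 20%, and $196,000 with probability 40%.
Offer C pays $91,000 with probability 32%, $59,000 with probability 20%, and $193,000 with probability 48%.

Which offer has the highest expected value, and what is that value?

Offer A = 0.2 × 166000 + 0.2 × 36000 + 0.5 × 169000 + 0.1 × 156000 = 33200 + 7200 + 84500 + 15600 = 140500
Offer B = 0.4 × 6000 + 0.2 × 18000 + 0.4 × 196000 = 2400 + 3600 + 78400 = 84400
Offer C = 0.32 × 91000 + 0.2 × 59000 + 0.48 × 193000 = 29120 + 11800 + 92640 = 133560

Offer A ($140,500)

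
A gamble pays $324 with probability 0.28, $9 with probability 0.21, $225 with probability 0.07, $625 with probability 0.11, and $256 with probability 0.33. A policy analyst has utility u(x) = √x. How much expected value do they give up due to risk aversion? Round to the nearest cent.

$44.03

E[u] = 0.28·√324 + 0.21·√9 + 0.07·√225 + 0.11·√625 + 0.33·√256 = 0.28·18 + 0.21·3 + 0.07·15 + 0.11·25 + 0.33·16 = 14.75
CE = (14.75)² = 217.5625
Risk premium = EV − CE = 261.59 − 217.5625 = 44.0275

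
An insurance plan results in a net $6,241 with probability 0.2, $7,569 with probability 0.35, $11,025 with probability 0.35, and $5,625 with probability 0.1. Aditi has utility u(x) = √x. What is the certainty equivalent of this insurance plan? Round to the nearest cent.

E[u] = 0.2·√6241 + 0.35·√7569 + 0.35·√11025 + 0.1·√5625 = 0.2·79 + 0.35·87 + 0.35·105 + 0.1·75 = 90.5
CE = (90.5)² = 8190.25

$8,190.25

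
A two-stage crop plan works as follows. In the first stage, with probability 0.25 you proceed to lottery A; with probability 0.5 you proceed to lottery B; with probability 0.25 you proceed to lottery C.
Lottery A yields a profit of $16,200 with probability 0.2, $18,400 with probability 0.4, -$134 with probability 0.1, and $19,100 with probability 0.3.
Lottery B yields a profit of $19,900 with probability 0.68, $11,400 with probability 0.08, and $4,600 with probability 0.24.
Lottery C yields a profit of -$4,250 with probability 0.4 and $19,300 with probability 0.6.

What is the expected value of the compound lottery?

EV(A) = 0.2 × 16200 + 0.4 × 18400 + 0.1 × (-134) + 0.3 × 19100 = 3240 + 7360 − 13.4 + 5730 = 16316.6
EV(B) = 0.68 × 19900 + 0.08 × 11400 + 0.24 × 4600 = 13532 + 912 + 1104 = 15548
EV(C) = 0.4 × (-4250) + 0.6 × 19300 = -1700 + 11580 = 9880
Overall = 0.25 × 16316.6 + 0.5 × 15548 + 0.25 × 9880 = 4079.15 + 7774 + 2470 = 14323.15

$14,323.15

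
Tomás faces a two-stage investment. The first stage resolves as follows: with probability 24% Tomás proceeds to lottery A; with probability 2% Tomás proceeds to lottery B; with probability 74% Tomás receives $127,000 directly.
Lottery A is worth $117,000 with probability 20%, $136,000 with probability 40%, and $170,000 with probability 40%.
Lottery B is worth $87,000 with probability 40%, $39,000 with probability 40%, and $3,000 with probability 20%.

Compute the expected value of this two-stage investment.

EV(A) = 0.2 × 117000 + 0.4 × 136000 + 0.4 × 170000 = 23400 + 54400 + 68000 = 145800
EV(B) = 0.4 × 87000 + 0.4 × 39000 + 0.2 × 3000 = 34800 + 15600 + 600 = 51000
Branch C: 127000 (certain)
Overall = 0.24 × 145800 + 0.02 × 51000 + 0.74 × 127000 = 34992 + 1020 + 93980 = 129992

$129,992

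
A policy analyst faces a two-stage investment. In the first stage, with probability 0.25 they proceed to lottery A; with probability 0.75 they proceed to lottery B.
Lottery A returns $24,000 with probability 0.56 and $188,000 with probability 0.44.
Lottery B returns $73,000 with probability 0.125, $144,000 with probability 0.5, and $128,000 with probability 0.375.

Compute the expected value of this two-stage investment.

EV(A) = 0.56 × 24000 + 0.44 × 188000 = 13440 + 82720 = 96160
EV(B) = 0.125 × 73000 + 0.5 × 144000 + 0.375 × 128000 = 9125 + 72000 + 48000 = 129125
Overall = 0.25 × 96160 + 0.75 × 129125 = 24040 + 96843.75 = 120883.75

$120,883.75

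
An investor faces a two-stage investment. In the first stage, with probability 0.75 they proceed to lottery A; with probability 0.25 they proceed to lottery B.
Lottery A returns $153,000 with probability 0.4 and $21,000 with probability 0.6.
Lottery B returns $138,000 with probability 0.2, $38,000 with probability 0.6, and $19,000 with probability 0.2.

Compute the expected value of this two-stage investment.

EV(A) = 0.4 × 153000 + 0.6 × 21000 = 61200 + 12600 = 73800
EV(B) = 0.2 × 138000 + 0.6 × 38000 + 0.2 × 19000 = 27600 + 22800 + 3800 = 54200
Overall = 0.75 × 73800 + 0.25 × 54200 = 55350 + 13550 = 68900

$68,900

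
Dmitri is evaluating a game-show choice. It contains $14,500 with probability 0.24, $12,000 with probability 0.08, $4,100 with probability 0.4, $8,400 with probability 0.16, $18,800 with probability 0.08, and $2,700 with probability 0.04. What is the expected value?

EV = 0.24 × 14500 + 0.08 × 12000 + 0.4 × 4100 + 0.16 × 8400 + 0.08 × 18800 + 0.04 × 2700 = 3480 + 960 + 1640 + 1344 + 1504 + 108 = 9036

$9,036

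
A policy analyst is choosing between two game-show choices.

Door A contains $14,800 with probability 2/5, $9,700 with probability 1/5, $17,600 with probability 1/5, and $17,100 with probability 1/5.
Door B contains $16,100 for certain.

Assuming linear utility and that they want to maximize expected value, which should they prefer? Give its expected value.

Door A = 2/5 × 14800 + 1/5 × 9700 + 1/5 × 17600 + 1/5 × 17100 = 5920 + 1940 + 3520 + 3420 = 14800
Door B: 16100 (certain)

Door B ($16,100)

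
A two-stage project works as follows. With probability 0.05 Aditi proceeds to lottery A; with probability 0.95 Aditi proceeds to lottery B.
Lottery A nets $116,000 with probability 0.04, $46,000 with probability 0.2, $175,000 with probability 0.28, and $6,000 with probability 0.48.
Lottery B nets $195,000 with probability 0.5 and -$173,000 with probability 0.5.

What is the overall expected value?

$13,736

EV(A) = 0.04 × 116000 + 0.2 × 46000 + 0.28 × 175000 + 0.48 × 6000 = 4640 + 9200 + 49000 + 2880 = 65720
EV(B) = 0.5 × 195000 + 0.5 × (-173000) = 97500 − 86500 = 11000
Overall = 0.05 × 65720 + 0.95 × 11000 = 3286 + 10450 = 13736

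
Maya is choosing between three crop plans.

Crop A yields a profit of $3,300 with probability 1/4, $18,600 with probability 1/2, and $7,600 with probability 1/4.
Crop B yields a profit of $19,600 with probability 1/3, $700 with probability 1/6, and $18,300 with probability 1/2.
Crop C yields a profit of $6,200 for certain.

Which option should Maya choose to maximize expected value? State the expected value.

Crop A = 1/4 × 3300 + 1/2 × 18600 + 1/4 × 7600 = 825 + 9300 + 1900 = 12025
Crop B = 1/3 × 19600 + 1/6 × 700 + 1/2 × 18300 = 6533.3333 + 116.6667 + 9150 = 15800
Crop C: 6200 (certain)

Crop B ($15,800)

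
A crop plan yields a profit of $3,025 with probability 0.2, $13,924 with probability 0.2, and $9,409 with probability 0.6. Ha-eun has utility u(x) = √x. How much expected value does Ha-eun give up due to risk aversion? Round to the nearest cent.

$423.36

E[u] = 0.2·√3025 + 0.2·√13924 + 0.6·√9409 = 0.2·55 + 0.2·118 + 0.6·97 = 92.8
CE = (92.8)² = 8611.84
Risk premium = EV − CE = 9035.2 − 8611.84 = 423.36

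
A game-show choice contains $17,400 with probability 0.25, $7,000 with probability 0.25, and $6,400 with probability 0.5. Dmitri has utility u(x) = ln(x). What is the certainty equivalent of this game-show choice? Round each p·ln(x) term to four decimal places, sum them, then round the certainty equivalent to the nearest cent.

$8,404.31

E[u] = 0.25·ln(17400) + 0.25·ln(7000) + 0.5·ln(6400) = 2.4411 + 2.2134 + 4.3820 = 9.0365
CE = e^9.0365 ≈ 8404.31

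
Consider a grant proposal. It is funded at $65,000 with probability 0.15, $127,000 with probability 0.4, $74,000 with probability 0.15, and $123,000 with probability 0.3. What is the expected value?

$108,550

EV = 0.15 × 65000 + 0.4 × 127000 + 0.15 × 74000 + 0.3 × 123000 = 9750 + 50800 + 11100 + 36900 = 108550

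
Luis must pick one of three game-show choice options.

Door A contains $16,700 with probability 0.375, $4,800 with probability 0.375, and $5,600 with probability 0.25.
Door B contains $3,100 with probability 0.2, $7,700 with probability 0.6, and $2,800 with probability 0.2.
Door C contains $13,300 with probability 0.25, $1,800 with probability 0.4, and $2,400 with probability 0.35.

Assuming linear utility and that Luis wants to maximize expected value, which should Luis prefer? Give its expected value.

Door A ($9,462.50)

Door A = 0.375 × 16700 + 0.375 × 4800 + 0.25 × 5600 = 6262.5 + 1800 + 1400 = 9462.5
Door B = 0.2 × 3100 + 0.6 × 7700 + 0.2 × 2800 = 620 + 4620 + 560 = 5800
Door C = 0.25 × 13300 + 0.4 × 1800 + 0.35 × 2400 = 3325 + 720 + 840 = 4885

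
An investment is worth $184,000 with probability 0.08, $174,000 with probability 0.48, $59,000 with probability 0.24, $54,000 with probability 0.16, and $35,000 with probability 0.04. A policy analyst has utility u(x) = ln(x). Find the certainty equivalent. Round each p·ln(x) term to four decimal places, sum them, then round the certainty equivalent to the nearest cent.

$104,861.95

E[u] = 0.08·ln(184000) + 0.48·ln(174000) + 0.24·ln(59000) + 0.16·ln(54000) + 0.04·ln(35000) = 0.9698 + 5.7921 + 2.6365 + 1.7435 + 0.4185 = 11.5604
CE = e^11.5604 ≈ 104861.95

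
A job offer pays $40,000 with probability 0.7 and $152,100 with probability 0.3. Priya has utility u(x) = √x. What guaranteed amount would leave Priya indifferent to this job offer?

E[u] = 0.7·√40000 + 0.3·√152100 = 0.7·200 + 0.3·390 = 257
CE = (257)² = 66049

$66,049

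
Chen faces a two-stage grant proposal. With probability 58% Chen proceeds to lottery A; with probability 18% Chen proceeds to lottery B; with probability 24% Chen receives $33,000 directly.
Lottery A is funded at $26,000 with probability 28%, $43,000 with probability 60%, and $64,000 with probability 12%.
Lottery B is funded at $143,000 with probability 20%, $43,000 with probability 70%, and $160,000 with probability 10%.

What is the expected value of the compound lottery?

$45,006.80

EV(A) = 0.28 × 26000 + 0.6 × 43000 + 0.12 × 64000 = 7280 + 25800 + 7680 = 40760
EV(B) = 0.2 × 143000 + 0.7 × 43000 + 0.1 × 160000 = 28600 + 30100 + 16000 = 74700
Branch C: 33000 (certain)
Overall = 0.58 × 40760 + 0.18 × 74700 + 0.24 × 33000 = 23640.8 + 13446 + 7920 = 45006.8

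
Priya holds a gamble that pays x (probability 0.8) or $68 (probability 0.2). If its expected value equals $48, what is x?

0.8·x + 0.2·68 = 48
0.8·x = 48 − 13.6 = 34.4
x = 34.4 / 0.8 = 43

x = $43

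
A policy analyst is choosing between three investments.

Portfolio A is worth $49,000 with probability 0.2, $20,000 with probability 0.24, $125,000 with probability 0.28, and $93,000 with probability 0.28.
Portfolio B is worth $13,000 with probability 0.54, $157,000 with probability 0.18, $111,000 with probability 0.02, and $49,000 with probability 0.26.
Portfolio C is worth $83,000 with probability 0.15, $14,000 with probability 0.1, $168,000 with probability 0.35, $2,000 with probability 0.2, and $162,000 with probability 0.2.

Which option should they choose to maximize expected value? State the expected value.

Portfolio C ($105,450)

Portfolio A = 0.2 × 49000 + 0.24 × 20000 + 0.28 × 125000 + 0.28 × 93000 = 9800 + 4800 + 35000 + 26040 = 75640
Portfolio B = 0.54 × 13000 + 0.18 × 157000 + 0.02 × 111000 + 0.26 × 49000 = 7020 + 28260 + 2220 + 12740 = 50240
Portfolio C = 0.15 × 83000 + 0.1 × 14000 + 0.35 × 168000 + 0.2 × 2000 + 0.2 × 162000 = 12450 + 1400 + 58800 + 400 + 32400 = 105450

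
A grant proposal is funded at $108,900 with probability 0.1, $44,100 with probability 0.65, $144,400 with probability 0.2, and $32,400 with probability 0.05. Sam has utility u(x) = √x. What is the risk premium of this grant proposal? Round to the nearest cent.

$5,284.75

E[u] = 0.1·√108900 + 0.65·√44100 + 0.2·√144400 + 0.05·√32400 = 0.1·330 + 0.65·210 + 0.2·380 + 0.05·180 = 254.5
CE = (254.5)² = 64770.25
Risk premium = EV − CE = 70055 − 64770.25 = 5284.75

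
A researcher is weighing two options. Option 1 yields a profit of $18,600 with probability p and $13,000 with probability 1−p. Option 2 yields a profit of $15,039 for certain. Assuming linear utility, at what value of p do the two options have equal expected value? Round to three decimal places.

p = 0.364

p·18600 + (1−p)·13000 = 15039
5600p + 13000 = 15039
p = (15039 − 13000) / 5600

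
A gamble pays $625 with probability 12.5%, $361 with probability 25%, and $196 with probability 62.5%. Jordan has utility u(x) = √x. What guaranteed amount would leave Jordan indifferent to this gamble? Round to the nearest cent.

E[u] = 0.125·√625 + 0.25·√361 + 0.625·√196 = 0.125·25 + 0.25·19 + 0.625·14 = 16.625
CE = (16.625)² = 276.390625

$276.39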